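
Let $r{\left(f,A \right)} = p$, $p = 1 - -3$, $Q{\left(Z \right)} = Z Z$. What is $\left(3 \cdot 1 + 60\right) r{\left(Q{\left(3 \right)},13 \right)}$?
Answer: $252$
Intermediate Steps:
$Q{\left(Z \right)} = Z^{2}$
$p = 4$ ($p = 1 + 3 = 4$)
$r{\left(f,A \right)} = 4$
$\left(3 \cdot 1 + 60\right) r{\left(Q{\left(3 \right)},13 \right)} = \left(3 \cdot 1 + 60\right) 4 = \left(3 + 60\right) 4 = 63 \cdot 4 = 252$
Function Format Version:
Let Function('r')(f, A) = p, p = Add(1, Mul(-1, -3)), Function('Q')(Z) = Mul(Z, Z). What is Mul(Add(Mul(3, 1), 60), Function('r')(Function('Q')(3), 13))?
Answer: 252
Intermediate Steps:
Function('Q')(Z) = Pow(Z, 2)
p = 4 (p = Add(1, 3) = 4)
Function('r')(f, A) = 4
Mul(Add(Mul(3, 1), 60), Function('r')(Function('Q')(3), 13)) = Mul(Add(Mul(3, 1), 60), 4) = Mul(Add(3, 60), 4) = Mul(63, 4) = 252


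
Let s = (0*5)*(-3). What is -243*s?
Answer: 0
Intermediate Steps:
s = 0 (s = 0*(-3) = 0)
-243*s = -243*0 = 0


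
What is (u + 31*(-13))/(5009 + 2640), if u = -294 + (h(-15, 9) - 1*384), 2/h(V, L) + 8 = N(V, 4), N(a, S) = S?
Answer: -2163/15298 ≈ -0.14139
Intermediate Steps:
h(V, L) = -1/2 (h(V, L) = 2/(-8 + 4) = 2/(-4) = 2*(-1/4) = -1/2)
u = -1357/2 (u = -294 + (-1/2 - 1*384) = -294 + (-1/2 - 384) = -294 - 769/2 = -1357/2 ≈ -678.50)
(u + 31*(-13))/(5009 + 2640) = (-1357/2 + 31*(-13))/(5009 + 2640) = (-1357/2 - 403)/7649 = -2163/2*1/7649 = -2163/15298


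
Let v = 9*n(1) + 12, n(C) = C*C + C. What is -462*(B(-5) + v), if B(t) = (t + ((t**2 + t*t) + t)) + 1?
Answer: -32802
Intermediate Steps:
n(C) = C + C**2 (n(C) = C**2 + C = C + C**2)
B(t) = 1 + 2*t + 2*t**2 (B(t) = (t + ((t**2 + t**2) + t)) + 1 = (t + (2*t**2 + t)) + 1 = (t + (t + 2*t**2)) + 1 = (2*t + 2*t**2) + 1 = 1 + 2*t + 2*t**2)
v = 30 (v = 9*(1*(1 + 1)) + 12 = 9*(1*2) + 12 = 9*2 + 12 = 18 + 12 = 30)
-462*(B(-5) + v) = -462*((1 + 2*(-5) + 2*(-5)**2) + 30) = -462*((1 - 10 + 2*25) + 30) = -462*((1 - 10 + 50) + 30) = -462*(41 + 30) = -462*71 = -32802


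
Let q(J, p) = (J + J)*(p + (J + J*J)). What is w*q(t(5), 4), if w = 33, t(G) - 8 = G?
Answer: 159588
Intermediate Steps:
t(G) = 8 + G
q(J, p) = 2*J*(J + p + J²) (q(J, p) = (2*J)*(p + (J + J²)) = (2*J)*(J + p + J²) = 2*J*(J + p + J²))
w*q(t(5), 4) = 33*(2*(8 + 5)*((8 + 5) + 4 + (8 + 5)²)) = 33*(2*13*(13 + 4 + 13²)) = 33*(2*13*(13 + 4 + 169)) = 33*(2*13*186) = 33*4836 = 159588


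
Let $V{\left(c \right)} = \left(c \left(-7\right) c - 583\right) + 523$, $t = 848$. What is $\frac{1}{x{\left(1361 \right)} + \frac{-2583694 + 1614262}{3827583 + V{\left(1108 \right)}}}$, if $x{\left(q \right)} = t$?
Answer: $\frac{4766125}{4042643432} \approx 0.001179$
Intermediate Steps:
$x{\left(q \right)} = 848$
$V{\left(c \right)} = -60 - 7 c^{2}$ ($V{\left(c \right)} = \left(- 7 c c - 583\right) + 523 = \left(- 7 c^{2} - 583\right) + 523 = \left(-583 - 7 c^{2}\right) + 523 = -60 - 7 c^{2}$)
$\frac{1}{x{\left(1361 \right)} + \frac{-2583694 + 1614262}{3827583 + V{\left(1108 \right)}}} = \frac{1}{848 + \frac{-2583694 + 1614262}{3827583 - \left(60 + 7 \cdot 1108^{2}\right)}} = \frac{1}{848 - \frac{969432}{3827583 - 8593708}} = \frac{1}{848 - \frac{969432}{-4766125}} = \frac{1}{848 - - \frac{969432}{4766125}} = \frac{1}{848 + \frac{969432}{4766125}} = \frac{1}{\frac{4042643432}{4766125}} = \frac{4766125}{4042643432}$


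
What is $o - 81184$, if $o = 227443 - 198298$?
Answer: $-52039$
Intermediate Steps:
$o = 29145$ ($o = 227443 - 198298 = 29145$)
$o - 81184 = 29145 - 81184 = -52039$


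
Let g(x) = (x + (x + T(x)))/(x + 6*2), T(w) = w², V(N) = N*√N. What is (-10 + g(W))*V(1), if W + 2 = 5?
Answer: -9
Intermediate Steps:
W = 3 (W = -2 + 5 = 3)
V(N) = N^(3/2)
g(x) = (x² + 2*x)/(12 + x) (g(x) = (x + (x + x²))/(x + 6*2) = (x² + 2*x)/(x + 12) = (x² + 2*x)/(12 + x))
(-10 + g(W))*V(1) = (-10 + 3*(2 + 3)/(12 + 3))*1^(3/2) = (-10 + 3*5/15)*1 = (-10 + 3*(1/15)*5)*1 = (-10 + 1)*1 = -9*1 = -9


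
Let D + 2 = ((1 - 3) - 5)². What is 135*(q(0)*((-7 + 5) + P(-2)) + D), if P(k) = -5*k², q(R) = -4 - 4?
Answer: 30105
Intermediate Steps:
q(R) = -8
D = 47 (D = -2 + ((1 - 3) - 5)² = -2 + (-2 - 5)² = -2 + (-7)² = -2 + 49 = 47)
135*(q(0)*((-7 + 5) + P(-2)) + D) = 135*(-8*((-7 + 5) - 5*(-2)²) + 47) = 135*(-8*(-2 - 5*4) + 47) = 135*(-8*(-2 - 20) + 47) = 135*(-8*(-22) + 47) = 135*(176 + 47) = 135*223 = 30105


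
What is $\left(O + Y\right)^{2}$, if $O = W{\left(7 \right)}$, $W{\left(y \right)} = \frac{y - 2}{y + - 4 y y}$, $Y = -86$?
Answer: $\frac{264355081}{35721} \approx 7400.5$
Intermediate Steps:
$W{\left(y \right)} = \frac{-2 + y}{y - 4 y^{2}}$
$O = - \frac{5}{189}$ ($O = \frac{2 - 7}{7 \left(-1 + 4 \cdot 7\right)} = \frac{2 - 7}{7 \left(-1 + 28\right)} = \frac{1}{7} \cdot \frac{1}{27} \left(-5\right) = - \frac{5}{189} \approx -0.026455$)
$\left(O + Y\right)^{2} = \left(- \frac{5}{189} - 86\right)^{2} = \left(- \frac{16259}{189}\right)^{2} = \frac{264355081}{35721}$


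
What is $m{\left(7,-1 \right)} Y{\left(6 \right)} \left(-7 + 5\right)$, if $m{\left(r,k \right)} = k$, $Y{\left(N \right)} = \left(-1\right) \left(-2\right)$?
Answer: $4$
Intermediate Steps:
$Y{\left(N \right)} = 2$
$m{\left(7,-1 \right)} Y{\left(6 \right)} \left(-7 + 5\right) = - 2 \left(-7 + 5\right) = - 2 \left(-2\right) = \left(-1\right) \left(-4\right) = 4$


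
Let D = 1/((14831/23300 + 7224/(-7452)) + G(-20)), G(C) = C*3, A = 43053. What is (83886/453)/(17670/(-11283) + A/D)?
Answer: -507221706994200/7114826096009950789 ≈ -7.1291e-5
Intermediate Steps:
G(C) = 3*C
D = -14469300/872974549 (D = 1/((14831/23300 + 7224/(-7452)) + 3*(-20)) = 1/((14831*(1/23300) + 7224*(-1/7452)) - 60) = 1/((14831/23300 - 602/621) - 60) = 1/(-4816549/14469300 - 60) = 1/(-872974549/14469300) = -14469300/872974549 ≈ -0.016575)
(83886/453)/(17670/(-11283) + A/D) = (83886/453)/(17670/(-11283) + 43053/(-14469300/872974549)) = (83886*(1/453))/(17670*(-1/11283) + 43053*(-872974549/14469300)) = 27962/(151*(-5890/3761 - 12528057752699/4823100)) = 27962/(151*(-47118053615959939/18139679100)) = (27962/151)*(-18139679100/47118053615959939) = -507221706994200/7114826096009950789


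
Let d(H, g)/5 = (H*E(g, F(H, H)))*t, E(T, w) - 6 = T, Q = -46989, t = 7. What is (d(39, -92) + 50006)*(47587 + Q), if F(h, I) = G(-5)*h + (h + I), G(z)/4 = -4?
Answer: -40295632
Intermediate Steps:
G(z) = -16 (G(z) = 4*(-4) = -16)
F(h, I) = I - 15*h (F(h, I) = -16*h + (h + I) = -16*h + (I + h) = I - 15*h)
E(T, w) = 6 + T
d(H, g) = 35*H*(6 + g) (d(H, g) = 5*((H*(6 + g))*7) = 5*(7*H*(6 + g)) = 35*H*(6 + g))
(d(39, -92) + 50006)*(47587 + Q) = (35*39*(6 - 92) + 50006)*(47587 - 46989) = (35*39*(-86) + 50006)*598 = (-117390 + 50006)*598 = -67384*598 = -40295632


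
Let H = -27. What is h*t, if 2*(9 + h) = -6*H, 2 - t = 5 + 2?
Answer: -360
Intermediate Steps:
t = -5 (t = 2 - (5 + 2) = 2 - 1*7 = 2 - 7 = -5)
h = 72 (h = -9 + (-6*(-27))/2 = -9 + (1/2)*162 = -9 + 81 = 72)
h*t = 72*(-5) = -360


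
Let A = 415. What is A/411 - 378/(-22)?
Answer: 82244/4521 ≈ 18.192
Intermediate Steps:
A/411 - 378/(-22) = 415/411 - 378/(-22) = 415*(1/411) - 378*(-1/22) = 415/411 + 189/11 = 82244/4521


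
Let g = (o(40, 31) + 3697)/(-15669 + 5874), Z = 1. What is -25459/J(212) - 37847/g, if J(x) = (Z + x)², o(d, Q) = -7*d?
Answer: 5606238975094/51675291 ≈ 1.0849e+5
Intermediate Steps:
J(x) = (1 + x)²
g = -1139/3265 (g = (-7*40 + 3697)/(-15669 + 5874) = (-280 + 3697)/(-9795) = 3417*(-1/9795) = -1139/3265 ≈ -0.34885)
-25459/J(212) - 37847/g = -25459/(1 + 212)² - 37847/(-1139/3265) = -25459/(213²) - 37847*(-3265/1139) = -25459/45369 + 123570455/1139 = 5606238975094/51675291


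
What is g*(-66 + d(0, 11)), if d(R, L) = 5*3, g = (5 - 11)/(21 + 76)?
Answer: 306/97 ≈ 3.1546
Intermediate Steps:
g = -6/97 ≈ -0.061856
d(R, L) = 15
g*(-66 + d(0, 11)) = -6*(-66 + 15)/97 = -6/97*(-51) = 306/97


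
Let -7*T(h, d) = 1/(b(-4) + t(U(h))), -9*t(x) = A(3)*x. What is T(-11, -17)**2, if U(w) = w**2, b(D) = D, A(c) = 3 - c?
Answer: 1/784 ≈ 0.0012755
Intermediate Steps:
t(x) = 0 (t(x) = -(3 - 1*3)*x/9 = -(3 - 3)*x/9 = -0*x = -1/9*0 = 0)
T(h, d) = 1/28 (T(h, d) = -1/(7*(-4 + 0)) = -1/7/(-4) = -1/7*(-1/4) = 1/28)
T(-11, -17)**2 = (1/28)**2 = 1/784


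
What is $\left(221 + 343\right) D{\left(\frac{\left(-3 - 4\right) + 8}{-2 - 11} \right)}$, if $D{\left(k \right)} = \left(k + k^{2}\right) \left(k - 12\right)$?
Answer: $\frac{1062576}{2197} \approx 483.65$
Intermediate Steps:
$D{\left(k \right)} = \left(-12 + k\right) \left(k + k^{2}\right)$ ($D{\left(k \right)} = \left(k + k^{2}\right) \left(-12 + k\right) = \left(-12 + k\right) \left(k + k^{2}\right)$)
$\left(221 + 343\right) D{\left(\frac{\left(-3 - 4\right) + 8}{-2 - 11} \right)} = \left(221 + 343\right) \frac{\left(-3 - 4\right) + 8}{-2 - 11} \left(-12 + \left(\frac{\left(-3 - 4\right) + 8}{-2 - 11}\right)^{2} - 11 \frac{\left(-3 - 4\right) + 8}{-2 - 11}\right) = 564 \frac{-7 + 8}{-13} \left(-12 + \left(\frac{-7 + 8}{-13}\right)^{2} - 11 \frac{-7 + 8}{-13}\right) = 564 \cdot 1 \left(- \frac{1}{13}\right) \left(-12 + \left(1 \left(- \frac{1}{13}\right)\right)^{2} - 11 \cdot 1 \left(- \frac{1}{13}\right)\right) = 564 \left(- \frac{-12 + \left(- \frac{1}{13}\right)^{2} - - \frac{11}{13}}{13}\right) = 564 \left(- \frac{-12 + \frac{1}{169} + \frac{11}{13}}{13}\right) = 564 \left(\left(- \frac{1}{13}\right) \left(- \frac{1884}{169}\right)\right) = 564 \cdot \frac{1884}{2197} = \frac{1062576}{2197}$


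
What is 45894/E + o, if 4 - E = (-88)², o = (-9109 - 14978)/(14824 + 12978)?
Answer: -60932432/8966145 ≈ -6.7958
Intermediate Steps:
o = -24087/27802 ≈ -0.86638
E = -7740 (E = 4 - 1*(-88)² = 4 - 1*7744 = 4 - 7744 = -7740)
45894/E + o = 45894/(-7740) - 24087/27802 = 45894*(-1/7740) - 24087/27802 = -7649/1290 - 24087/27802 = -60932432/8966145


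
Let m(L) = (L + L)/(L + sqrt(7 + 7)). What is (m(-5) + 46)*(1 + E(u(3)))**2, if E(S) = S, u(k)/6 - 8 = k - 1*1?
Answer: 2068876/11 + 37210*sqrt(14)/11 ≈ 2.0074e+5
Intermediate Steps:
u(k) = 42 + 6*k (u(k) = 48 + 6*(k - 1*1) = 48 + 6*(k - 1) = 48 + 6*(-1 + k) = 48 + (-6 + 6*k) = 42 + 6*k)
m(L) = 2*L/(L + sqrt(14)) (m(L) = (2*L)/(L + sqrt(14)) = 2*L/(L + sqrt(14)))
(m(-5) + 46)*(1 + E(u(3)))**2 = (2*(-5)/(-5 + sqrt(14)) + 46)*(1 + (42 + 6*3))**2 = (-10/(-5 + sqrt(14)) + 46)*(1 + (42 + 18))**2 = (46 - 10/(-5 + sqrt(14)))*(1 + 60)**2 = (46 - 10/(-5 + sqrt(14)))*61**2 = (46 - 10/(-5 + sqrt(14)))*3721 = 171166 - 37210/(-5 + sqrt(14))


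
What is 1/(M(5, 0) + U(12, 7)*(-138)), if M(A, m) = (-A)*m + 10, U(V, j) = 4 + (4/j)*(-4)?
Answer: -7/1586 ≈ -0.0044136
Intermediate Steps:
U(V, j) = 4 - 16/j
M(A, m) = 10 - A*m (M(A, m) = -A*m + 10 = 10 - A*m)
1/(M(5, 0) + U(12, 7)*(-138)) = 1/((10 - 1*5*0) + (4 - 16/7)*(-138)) = 1/((10 + 0) + (4 - 16*⅐)*(-138)) = 1/(10 + (4 - 16/7)*(-138)) = 1/(10 + (12/7)*(-138)) = 1/(10 - 1656/7) = 1/(-1586/7) = -7/1586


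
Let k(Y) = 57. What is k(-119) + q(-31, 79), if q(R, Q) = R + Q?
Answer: 105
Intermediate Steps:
q(R, Q) = Q + R
k(-119) + q(-31, 79) = 57 + (79 - 31) = 57 + 48 = 105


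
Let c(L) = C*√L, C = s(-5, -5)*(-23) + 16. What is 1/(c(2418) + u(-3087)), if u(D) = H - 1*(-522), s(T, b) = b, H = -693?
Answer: 57/13822019 + 131*√2418/41466057 ≈ 0.00015947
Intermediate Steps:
u(D) = -171 (u(D) = -693 - 1*(-522) = -693 + 522 = -171)
C = 131 (C = -5*(-23) + 16 = 115 + 16 = 131)
c(L) = 131*√L
1/(c(2418) + u(-3087)) = 1/(131*√2418 - 171) = 1/(-171 + 131*√2418)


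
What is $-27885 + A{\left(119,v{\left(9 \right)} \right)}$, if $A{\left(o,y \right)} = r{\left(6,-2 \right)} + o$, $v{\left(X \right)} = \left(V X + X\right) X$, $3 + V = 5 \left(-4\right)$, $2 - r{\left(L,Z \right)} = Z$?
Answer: $-27762$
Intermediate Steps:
$r{\left(L,Z \right)} = 2 - Z$
$V = -23$ ($V = -3 + 5 \left(-4\right) = -3 - 20 = -23$)
$v{\left(X \right)} = - 22 X^{2}$ ($v{\left(X \right)} = \left(- 23 X + X\right) X = - 22 X X = - 22 X^{2}$)
$A{\left(o,y \right)} = 4 + o$ ($A{\left(o,y \right)} = \left(2 - -2\right) + o = \left(2 + 2\right) + o = 4 + o$)
$-27885 + A{\left(119,v{\left(9 \right)} \right)} = -27885 + \left(4 + 119\right) = -27885 + 123 = -27762$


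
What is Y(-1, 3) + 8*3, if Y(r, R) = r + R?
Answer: 26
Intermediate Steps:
Y(r, R) = R + r
Y(-1, 3) + 8*3 = (3 - 1) + 8*3 = 2 + 24 = 26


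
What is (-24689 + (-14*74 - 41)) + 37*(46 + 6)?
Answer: -23842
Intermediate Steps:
(-24689 + (-14*74 - 41)) + 37*(46 + 6) = (-24689 + (-1036 - 41)) + 37*52 = (-24689 - 1077) + 1924 = -25766 + 1924 = -23842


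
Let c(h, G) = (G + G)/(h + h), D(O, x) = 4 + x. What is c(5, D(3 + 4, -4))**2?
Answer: 0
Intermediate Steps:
c(h, G) = G/h (c(h, G) = (2*G)/((2*h)) = (2*G)*(1/(2*h)) = G/h)
c(5, D(3 + 4, -4))**2 = ((4 - 4)/5)**2 = (0*(1/5))**2 = 0**2 = 0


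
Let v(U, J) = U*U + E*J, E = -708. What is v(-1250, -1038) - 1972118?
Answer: 325286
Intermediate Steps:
v(U, J) = U² - 708*J (v(U, J) = U*U - 708*J = U² - 708*J)
v(-1250, -1038) - 1972118 = ((-1250)² - 708*(-1038)) - 1972118 = (1562500 + 734904) - 1972118 = 2297404 - 1972118 = 325286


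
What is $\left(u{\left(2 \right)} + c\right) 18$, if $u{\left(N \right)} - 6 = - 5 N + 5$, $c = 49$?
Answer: $900$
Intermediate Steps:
$u{\left(N \right)} = 11 - 5 N$ ($u{\left(N \right)} = 6 - \left(-5 + 5 N\right) = 11 - 5 N$)
$\left(u{\left(2 \right)} + c\right) 18 = \left(\left(11 - 10\right) + 49\right) 18 = \left(1 + 49\right) 18 = 50 \cdot 18 = 900$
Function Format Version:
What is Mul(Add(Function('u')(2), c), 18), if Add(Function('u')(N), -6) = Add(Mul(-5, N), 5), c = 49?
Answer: 900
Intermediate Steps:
Function('u')(N) = Add(11, Mul(-5, N)) (Function('u')(N) = Add(6, Add(Mul(-5, N), 5)) = Add(6, Add(5, Mul(-5, N))) = Add(11, Mul(-5, N)))
Mul(Add(Function('u')(2), c), 18) = Mul(Add(Add(11, Mul(-5, 2)), 49), 18) = Mul(Add(Add(11, -10), 49), 18) = Mul(Add(1, 49), 18) = Mul(50, 18) = 900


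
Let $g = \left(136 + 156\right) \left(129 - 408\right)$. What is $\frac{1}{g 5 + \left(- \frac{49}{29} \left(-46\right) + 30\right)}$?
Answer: $- \frac{29}{11809736} \approx -2.4556 \cdot 10^{-6}$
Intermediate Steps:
$g = -81468$ ($g = 292 \left(-279\right) = -81468$)
$\frac{1}{g 5 + \left(- \frac{49}{29} \left(-46\right) + 30\right)} = \frac{1}{\left(-81468\right) 5 + \left(- \frac{49}{29} \left(-46\right) + 30\right)} = \frac{1}{-407340 + \left(\left(-49\right) \frac{1}{29} \left(-46\right) + 30\right)} = \frac{1}{-407340 + \left(\left(- \frac{49}{29}\right) \left(-46\right) + 30\right)} = \frac{1}{-407340 + \left(\frac{2254}{29} + 30\right)} = \frac{1}{-407340 + \frac{3124}{29}} = \frac{1}{- \frac{11809736}{29}} = - \frac{29}{11809736}$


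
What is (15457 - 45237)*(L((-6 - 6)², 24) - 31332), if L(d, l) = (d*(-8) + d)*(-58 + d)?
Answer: 3514635600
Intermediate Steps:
L(d, l) = -7*d*(-58 + d) (L(d, l) = (-8*d + d)*(-58 + d) = (-7*d)*(-58 + d) = -7*d*(-58 + d))
(15457 - 45237)*(L((-6 - 6)², 24) - 31332) = (15457 - 45237)*(7*(-6 - 6)²*(58 - (-6 - 6)²) - 31332) = -29780*(7*(-12)²*(58 - 1*(-12)²) - 31332) = -29780*(7*144*(58 - 1*144) - 31332) = -29780*(7*144*(58 - 144) - 31332) = -29780*(7*144*(-86) - 31332) = -29780*(-86688 - 31332) = -29780*(-118020) = 3514635600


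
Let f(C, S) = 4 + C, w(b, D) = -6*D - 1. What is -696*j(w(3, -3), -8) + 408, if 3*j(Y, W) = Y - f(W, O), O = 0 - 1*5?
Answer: -4464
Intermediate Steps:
O = -5 (O = 0 - 5 = -5)
w(b, D) = -1 - 6*D
j(Y, W) = -4/3 - W/3 + Y/3 (j(Y, W) = (Y - (4 + W))/3 = (Y + (-4 - W))/3 = (-4 + Y - W)/3 = -4/3 - W/3 + Y/3)
-696*j(w(3, -3), -8) + 408 = -696*(-4/3 - ⅓*(-8) + (-1 - 6*(-3))/3) + 408 = -696*(-4/3 + 8/3 + (-1 + 18)/3) + 408 = -696*(-4/3 + 8/3 + (⅓)*17) + 408 = -696*(-4/3 + 8/3 + 17/3) + 408 = -696*7 + 408 = -4872 + 408 = -4464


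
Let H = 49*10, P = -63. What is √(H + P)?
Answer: √427 ≈ 20.664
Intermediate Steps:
H = 490
√(H + P) = √(490 - 63) = √427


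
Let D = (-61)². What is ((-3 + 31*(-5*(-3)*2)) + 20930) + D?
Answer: 25578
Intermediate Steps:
D = 3721
((-3 + 31*(-5*(-3)*2)) + 20930) + D = ((-3 + 31*(-5*(-3)*2)) + 20930) + 3721 = ((-3 + 31*(15*2)) + 20930) + 3721 = ((-3 + 31*30) + 20930) + 3721 = ((-3 + 930) + 20930) + 3721 = (927 + 20930) + 3721 = 21857 + 3721 = 25578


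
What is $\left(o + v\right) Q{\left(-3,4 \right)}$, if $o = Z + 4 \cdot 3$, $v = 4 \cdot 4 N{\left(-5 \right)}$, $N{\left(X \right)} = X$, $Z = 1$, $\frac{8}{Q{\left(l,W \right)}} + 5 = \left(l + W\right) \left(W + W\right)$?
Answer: $- \frac{536}{3} \approx -178.67$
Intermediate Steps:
$Q{\left(l,W \right)} = \frac{8}{-5 + 2 W \left(W + l\right)}$ ($Q{\left(l,W \right)} = \frac{8}{-5 + \left(l + W\right) \left(W + W\right)} = \frac{8}{-5 + \left(W + l\right) 2 W} = \frac{8}{-5 + 2 W \left(W + l\right)}$)
$v = -80$ ($v = 4 \cdot 4 \left(-5\right) = 16 \left(-5\right) = -80$)
$o = 13$ ($o = 1 + 4 \cdot 3 = 1 + 12 = 13$)
$\left(o + v\right) Q{\left(-3,4 \right)} = \left(13 - 80\right) \frac{8}{-5 + 2 \cdot 4^{2} + 2 \cdot 4 \left(-3\right)} = - 67 \frac{8}{-5 + 2 \cdot 16 - 24} = - 67 \frac{8}{-5 + 32 - 24} = - 67 \cdot \frac{8}{3} = - 67 \cdot 8 \cdot \frac{1}{3} = \left(-67\right) \frac{8}{3} = - \frac{536}{3}$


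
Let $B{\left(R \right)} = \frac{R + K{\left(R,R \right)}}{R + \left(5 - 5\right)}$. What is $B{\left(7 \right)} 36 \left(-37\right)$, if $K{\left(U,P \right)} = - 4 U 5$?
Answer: $25308$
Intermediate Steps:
$K{\left(U,P \right)} = - 20 U$
$B{\left(R \right)} = -19$ ($B{\left(R \right)} = \frac{R - 20 R}{R + \left(5 - 5\right)} = \frac{\left(-19\right) R}{R + 0} = \frac{\left(-19\right) R}{R} = -19$)
$B{\left(7 \right)} 36 \left(-37\right) = \left(-19\right) 36 \left(-37\right) = \left(-684\right) \left(-37\right) = 25308$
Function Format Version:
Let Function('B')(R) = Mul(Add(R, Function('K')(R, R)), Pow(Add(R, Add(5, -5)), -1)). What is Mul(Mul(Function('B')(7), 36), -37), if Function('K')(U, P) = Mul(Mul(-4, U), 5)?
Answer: 25308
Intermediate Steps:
Function('K')(U, P) = Mul(-20, U)
Function('B')(R) = -19 (Function('B')(R) = Mul(Add(R, Mul(-20, R)), Pow(Add(R, Add(5, -5)), -1)) = Mul(Mul(-19, R), Pow(Add(R, 0), -1)) = Mul(Mul(-19, R), Pow(R, -1)) = -19)
Mul(Mul(Function('B')(7), 36), -37) = Mul(Mul(-19, 36), -37) = Mul(-684, -37) = 25308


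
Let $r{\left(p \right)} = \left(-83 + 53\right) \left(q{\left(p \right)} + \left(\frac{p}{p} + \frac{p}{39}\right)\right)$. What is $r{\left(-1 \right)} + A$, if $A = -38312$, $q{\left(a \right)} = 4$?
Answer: $- \frac{499996}{13} \approx -38461.0$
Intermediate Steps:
$r{\left(p \right)} = -150 - \frac{10 p}{13}$ ($r{\left(p \right)} = \left(-83 + 53\right) \left(4 + \left(\frac{p}{p} + \frac{p}{39}\right)\right) = - 30 \left(4 + \left(1 + p \frac{1}{39}\right)\right) = - 30 \left(4 + \left(1 + \frac{p}{39}\right)\right) = - 30 \left(5 + \frac{p}{39}\right) = -150 - \frac{10 p}{13}$)
$r{\left(-1 \right)} + A = \left(-150 - - \frac{10}{13}\right) - 38312 = \left(-150 + \frac{10}{13}\right) - 38312 = - \frac{1940}{13} - 38312 = - \frac{499996}{13}$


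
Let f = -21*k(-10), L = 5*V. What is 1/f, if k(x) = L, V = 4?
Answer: -1/420 ≈ -0.0023810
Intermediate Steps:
L = 20 (L = 5*4 = 20)
k(x) = 20
f = -420 (f = -21*20 = -420)
1/f = 1/(-420) = -1/420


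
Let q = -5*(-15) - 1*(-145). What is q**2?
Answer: 48400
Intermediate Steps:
q = 220 (q = 75 + 145 = 220)
q**2 = 220**2 = 48400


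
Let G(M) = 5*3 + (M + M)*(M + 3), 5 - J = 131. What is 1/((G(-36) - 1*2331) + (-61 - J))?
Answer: 1/125 ≈ 0.0080000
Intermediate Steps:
J = -126 (J = 5 - 1*131 = 5 - 131 = -126)
G(M) = 15 + 2*M*(3 + M) (G(M) = 15 + (2*M)*(3 + M) = 15 + 2*M*(3 + M))
1/((G(-36) - 1*2331) + (-61 - J)) = 1/(((15 + 2*(-36)² + 6*(-36)) - 1*2331) + (-61 - 1*(-126))) = 1/(((15 + 2*1296 - 216) - 2331) + (-61 + 126)) = 1/(((15 + 2592 - 216) - 2331) + 65) = 1/((2391 - 2331) + 65) = 1/(60 + 65) = 1/125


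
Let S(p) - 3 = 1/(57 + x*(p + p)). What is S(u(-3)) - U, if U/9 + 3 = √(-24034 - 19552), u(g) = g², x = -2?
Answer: 631/21 - 9*I*√43586 ≈ 30.048 - 1879.0*I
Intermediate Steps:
U = -27 + 9*I*√43586 (U = -27 + 9*√(-24034 - 19552) = -27 + 9*√(-43586) = -27 + 9*(I*√43586) = -27 + 9*I*√43586 ≈ -27.0 + 1879.0*I)
S(p) = 3 + 1/(57 - 4*p) (S(p) = 3 + 1/(57 - 2*(p + p)) = 3 + 1/(57 - 4*p))
S(u(-3)) - U = 4*(43 - 3*(-3)²)/(57 - 4*(-3)²) - (-27 + 9*I*√43586) = 4*(43 - 3*9)/(57 - 4*9) + (27 - 9*I*√43586) = 4*(43 - 27)/(57 - 36) + (27 - 9*I*√43586) = 4*16/21 + (27 - 9*I*√43586) = 4*(1/21)*16 + (27 - 9*I*√43586) = 64/21 + (27 - 9*I*√43586) = 631/21 - 9*I*√43586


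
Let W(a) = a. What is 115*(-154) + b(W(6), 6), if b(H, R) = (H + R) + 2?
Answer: -17696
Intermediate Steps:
b(H, R) = 2 + H + R
115*(-154) + b(W(6), 6) = 115*(-154) + (2 + 6 + 6) = -17710 + 14 = -17696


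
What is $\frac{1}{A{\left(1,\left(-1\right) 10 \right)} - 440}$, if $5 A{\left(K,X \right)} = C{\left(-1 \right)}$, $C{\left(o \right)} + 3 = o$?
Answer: $- \frac{5}{2204} \approx -0.0022686$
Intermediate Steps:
$C{\left(o \right)} = -3 + o$
$A{\left(K,X \right)} = - \frac{4}{5}$ ($A{\left(K,X \right)} = \frac{-3 - 1}{5} = \frac{1}{5} \left(-4\right) = - \frac{4}{5}$)
$\frac{1}{A{\left(1,\left(-1\right) 10 \right)} - 440} = \frac{1}{- \frac{4}{5} - 440} = \frac{1}{- \frac{2204}{5}} = - \frac{5}{2204}$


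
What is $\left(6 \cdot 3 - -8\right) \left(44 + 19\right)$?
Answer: $1638$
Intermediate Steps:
$\left(6 \cdot 3 - -8\right) \left(44 + 19\right) = \left(18 + 8\right) 63 = 26 \cdot 63 = 1638$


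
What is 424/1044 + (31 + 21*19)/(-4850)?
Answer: 40187/126585 ≈ 0.31747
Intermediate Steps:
424/1044 + (31 + 21*19)/(-4850) = 424*(1/1044) + (31 + 399)*(-1/4850) = 106/261 + 430*(-1/4850) = 106/261 - 43/485 = 40187/126585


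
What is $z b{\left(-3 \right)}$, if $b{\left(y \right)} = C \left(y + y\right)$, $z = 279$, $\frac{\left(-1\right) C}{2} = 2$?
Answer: $6696$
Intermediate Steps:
$C = -4$ ($C = \left(-2\right) 2 = -4$)
$b{\left(y \right)} = - 8 y$ ($b{\left(y \right)} = - 4 \left(y + y\right) = - 4 \cdot 2 y = - 8 y$)
$z b{\left(-3 \right)} = 279 \left(\left(-8\right) \left(-3\right)\right) = 279 \cdot 24 = 6696$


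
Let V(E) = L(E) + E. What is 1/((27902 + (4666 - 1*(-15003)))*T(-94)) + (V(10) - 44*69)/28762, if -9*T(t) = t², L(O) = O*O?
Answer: -204984560419/2014957172212 ≈ -0.10173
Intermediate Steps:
L(O) = O²
V(E) = E + E² (V(E) = E² + E = E + E²)
T(t) = -t²/9
1/((27902 + (4666 - 1*(-15003)))*T(-94)) + (V(10) - 44*69)/28762 = 1/((27902 + (4666 - 1*(-15003)))*((-⅑*(-94)²))) + (10*(1 + 10) - 44*69)/28762 = 1/((27902 + (4666 + 15003))*((-⅑*8836))) + (10*11 - 3036)*(1/28762) = 1/((27902 + 19669)*(-8836/9)) + (110 - 3036)*(1/28762) = -9/8836/47571 - 2926*1/28762 = (1/47571)*(-9/8836) - 1463/14381 = -3/140112452 - 1463/14381 = -204984560419/2014957172212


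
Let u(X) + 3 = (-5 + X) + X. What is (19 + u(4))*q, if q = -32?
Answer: -608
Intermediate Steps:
u(X) = -8 + 2*X (u(X) = -3 + ((-5 + X) + X) = -3 + (-5 + 2*X) = -8 + 2*X)
(19 + u(4))*q = (19 + (-8 + 2*4))*(-32) = (19 + (-8 + 8))*(-32) = (19 + 0)*(-32) = 19*(-32) = -608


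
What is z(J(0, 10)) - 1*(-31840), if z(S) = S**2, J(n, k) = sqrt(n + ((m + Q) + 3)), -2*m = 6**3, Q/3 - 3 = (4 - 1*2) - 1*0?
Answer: 31750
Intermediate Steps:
Q = 15 (Q = 9 + 3*((4 - 1*2) - 1*0) = 9 + 3*((4 - 2) + 0) = 9 + 3*(2 + 0) = 9 + 3*2 = 9 + 6 = 15)
m = -108 (m = -1/2*6**3 = -1/2*216 = -108)
J(n, k) = sqrt(-90 + n) (J(n, k) = sqrt(n + ((-108 + 15) + 3)) = sqrt(n + (-93 + 3)) = sqrt(n - 90) = sqrt(-90 + n))
z(J(0, 10)) - 1*(-31840) = (sqrt(-90 + 0))**2 - 1*(-31840) = (sqrt(-90))**2 + 31840 = (3*I*sqrt(10))**2 + 31840 = -90 + 31840 = 31750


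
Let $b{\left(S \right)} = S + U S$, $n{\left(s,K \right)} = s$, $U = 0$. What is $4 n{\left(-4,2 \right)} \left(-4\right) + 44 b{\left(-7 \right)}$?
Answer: $-244$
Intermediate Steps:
$b{\left(S \right)} = S$ ($b{\left(S \right)} = S + 0 S = S + 0 = S$)
$4 n{\left(-4,2 \right)} \left(-4\right) + 44 b{\left(-7 \right)} = 4 \left(-4\right) \left(-4\right) + 44 \left(-7\right) = \left(-16\right) \left(-4\right) - 308 = 64 - 308 = -244$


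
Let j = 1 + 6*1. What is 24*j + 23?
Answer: 191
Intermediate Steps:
j = 7 (j = 1 + 6 = 7)
24*j + 23 = 24*7 + 23 = 168 + 23 = 191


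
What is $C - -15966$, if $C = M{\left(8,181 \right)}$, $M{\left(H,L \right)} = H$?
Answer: $15974$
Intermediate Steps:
$C = 8$
$C - -15966 = 8 - -15966 = 8 + 15966 = 15974$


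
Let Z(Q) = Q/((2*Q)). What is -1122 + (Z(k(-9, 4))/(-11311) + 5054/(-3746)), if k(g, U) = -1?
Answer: -47597436399/42371006 ≈ -1123.3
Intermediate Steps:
Z(Q) = 1/2 (Z(Q) = Q*(1/(2*Q)) = 1/2)
-1122 + (Z(k(-9, 4))/(-11311) + 5054/(-3746)) = -1122 + ((1/2)/(-11311) + 5054/(-3746)) = -1122 + ((1/2)*(-1/11311) + 5054*(-1/3746)) = -1122 + (-1/22622 - 2527/1873) = -1122 - 57167667/42371006 = -47597436399/42371006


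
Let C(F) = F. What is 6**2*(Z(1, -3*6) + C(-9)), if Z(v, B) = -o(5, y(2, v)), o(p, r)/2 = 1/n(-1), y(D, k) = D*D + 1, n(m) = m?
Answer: -252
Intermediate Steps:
y(D, k) = 1 + D**2 (y(D, k) = D**2 + 1 = 1 + D**2)
o(p, r) = -2 (o(p, r) = 2/(-1) = 2*(-1) = -2)
Z(v, B) = 2 (Z(v, B) = -1*(-2) = 2)
6**2*(Z(1, -3*6) + C(-9)) = 6**2*(2 - 9) = 36*(-7) = -252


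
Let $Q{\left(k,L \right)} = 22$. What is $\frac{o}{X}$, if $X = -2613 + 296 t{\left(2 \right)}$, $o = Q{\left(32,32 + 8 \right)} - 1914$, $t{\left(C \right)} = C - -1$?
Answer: $\frac{1892}{1725} \approx 1.0968$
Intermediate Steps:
$t{\left(C \right)} = 1 + C$ ($t{\left(C \right)} = C + 1 = 1 + C$)
$o = -1892$ ($o = 22 - 1914 = -1892$)
$X = -1725$ ($X = -2613 + 296 \left(1 + 2\right) = -2613 + 296 \cdot 3 = -2613 + 888 = -1725$)
$\frac{o}{X} = - \frac{1892}{-1725} = \left(-1892\right) \left(- \frac{1}{1725}\right) = \frac{1892}{1725}$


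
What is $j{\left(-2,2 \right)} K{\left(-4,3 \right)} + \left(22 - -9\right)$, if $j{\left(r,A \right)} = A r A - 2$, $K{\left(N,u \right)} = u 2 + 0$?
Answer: $-29$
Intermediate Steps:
$K{\left(N,u \right)} = 2 u$ ($K{\left(N,u \right)} = 2 u + 0 = 2 u$)
$j{\left(r,A \right)} = -2 + r A^{2}$ ($j{\left(r,A \right)} = r A^{2} - 2 = -2 + r A^{2}$)
$j{\left(-2,2 \right)} K{\left(-4,3 \right)} + \left(22 - -9\right) = \left(-2 - 2 \cdot 2^{2}\right) 2 \cdot 3 + \left(22 - -9\right) = \left(-2 - 8\right) 6 + \left(22 + 9\right) = \left(-2 - 8\right) 6 + 31 = \left(-10\right) 6 + 31 = -60 + 31 = -29$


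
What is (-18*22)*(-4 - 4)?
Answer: 3168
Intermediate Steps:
(-18*22)*(-4 - 4) = -396*(-8) = 3168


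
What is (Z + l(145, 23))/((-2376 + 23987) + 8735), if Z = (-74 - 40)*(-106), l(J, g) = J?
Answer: 12229/30346 ≈ 0.40299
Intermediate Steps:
Z = 12084 (Z = -114*(-106) = 12084)
(Z + l(145, 23))/((-2376 + 23987) + 8735) = (12084 + 145)/((-2376 + 23987) + 8735) = 12229/(21611 + 8735) = 12229/30346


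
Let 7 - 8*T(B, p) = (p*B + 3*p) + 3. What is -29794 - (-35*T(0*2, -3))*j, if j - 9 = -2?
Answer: -235167/8 ≈ -29396.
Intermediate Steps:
j = 7 (j = 9 - 2 = 7)
T(B, p) = ½ - 3*p/8 - B*p/8 (T(B, p) = 7/8 - ((p*B + 3*p) + 3)/8 = 7/8 - ((B*p + 3*p) + 3)/8 = 7/8 - ((3*p + B*p) + 3)/8 = 7/8 - (3 + 3*p + B*p)/8 = 7/8 + (-3/8 - 3*p/8 - B*p/8) = ½ - 3*p/8 - B*p/8)
-29794 - (-35*T(0*2, -3))*j = -29794 - (-35*(½ - 3/8*(-3) - ⅛*0*2*(-3)))*7 = -29794 - (-35*(½ + 9/8 - ⅛*0*(-3)))*7 = -29794 - (-35*(½ + 9/8 + 0))*7 = -29794 - (-35*13/8)*7 = -29794 - (-455)*7/8 = -29794 - 1*(-3185/8) = -29794 + 3185/8 = -235167/8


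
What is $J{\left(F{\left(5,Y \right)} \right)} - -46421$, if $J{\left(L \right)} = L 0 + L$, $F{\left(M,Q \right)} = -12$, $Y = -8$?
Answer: $46409$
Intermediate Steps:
$J{\left(L \right)} = L$ ($J{\left(L \right)} = 0 + L = L$)
$J{\left(F{\left(5,Y \right)} \right)} - -46421 = -12 - -46421 = -12 + 46421 = 46409$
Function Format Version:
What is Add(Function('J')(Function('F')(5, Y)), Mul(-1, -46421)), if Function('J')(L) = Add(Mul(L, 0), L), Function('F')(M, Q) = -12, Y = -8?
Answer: 46409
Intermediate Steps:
Function('J')(L) = L (Function('J')(L) = Add(0, L) = L)
Add(Function('J')(Function('F')(5, Y)), Mul(-1, -46421)) = Add(-12, Mul(-1, -46421)) = Add(-12, 46421) = 46409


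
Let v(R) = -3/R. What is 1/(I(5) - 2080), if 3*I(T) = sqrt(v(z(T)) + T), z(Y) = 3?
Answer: -3/6238 ≈ -0.00048092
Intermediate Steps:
I(T) = sqrt(-1 + T)/3 (I(T) = sqrt(-3/3 + T)/3 = sqrt(-3*1/3 + T)/3 = sqrt(-1 + T)/3)
1/(I(5) - 2080) = 1/(sqrt(-1 + 5)/3 - 2080) = 1/(sqrt(4)/3 - 2080) = 1/((1/3)*2 - 2080) = 1/(2/3 - 2080) = 1/(-6238/3) = -3/6238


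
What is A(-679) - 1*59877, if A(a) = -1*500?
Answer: -60377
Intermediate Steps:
A(a) = -500
A(-679) - 1*59877 = -500 - 1*59877 = -500 - 59877 = -60377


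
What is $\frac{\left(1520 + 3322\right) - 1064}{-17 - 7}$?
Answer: $- \frac{1889}{12} \approx -157.42$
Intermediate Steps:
$\frac{\left(1520 + 3322\right) - 1064}{-17 - 7} = \frac{4842 - 1064}{-24} = \left(- \frac{1}{24}\right) 3778 = - \frac{1889}{12}$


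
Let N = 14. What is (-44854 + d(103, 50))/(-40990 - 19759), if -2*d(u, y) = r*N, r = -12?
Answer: 44770/60749 ≈ 0.73697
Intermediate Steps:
d(u, y) = 84 (d(u, y) = -(-6)*14 = -½*(-168) = 84)
(-44854 + d(103, 50))/(-40990 - 19759) = (-44854 + 84)/(-40990 - 19759) = -44770/(-60749) = -44770*(-1/60749) = 44770/60749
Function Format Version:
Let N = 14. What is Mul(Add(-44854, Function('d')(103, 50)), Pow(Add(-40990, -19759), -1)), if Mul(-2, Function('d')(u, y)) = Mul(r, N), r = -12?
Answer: Rational(44770, 60749) ≈ 0.73697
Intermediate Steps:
Function('d')(u, y) = 84 (Function('d')(u, y) = Mul(Rational(-1, 2), Mul(-12, 14)) = Mul(Rational(-1, 2), -168) = 84)
Mul(Add(-44854, Function('d')(103, 50)), Pow(Add(-40990, -19759), -1)) = Mul(Add(-44854, 84), Pow(Add(-40990, -19759), -1)) = Mul(-44770, Pow(-60749, -1)) = Mul(-44770, Rational(-1, 60749)) = Rational(44770, 60749)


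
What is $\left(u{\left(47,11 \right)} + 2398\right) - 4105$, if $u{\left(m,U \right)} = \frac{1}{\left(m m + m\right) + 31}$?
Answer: $- \frac{3903908}{2287} \approx -1707.0$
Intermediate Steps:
$u{\left(m,U \right)} = \frac{1}{31 + m + m^{2}}$ ($u{\left(m,U \right)} = \frac{1}{\left(m^{2} + m\right) + 31} = \frac{1}{\left(m + m^{2}\right) + 31} = \frac{1}{31 + m + m^{2}}$)
$\left(u{\left(47,11 \right)} + 2398\right) - 4105 = \left(\frac{1}{31 + 47 + 47^{2}} + 2398\right) - 4105 = \left(\frac{1}{31 + 47 + 2209} + 2398\right) - 4105 = \left(\frac{1}{2287} + 2398\right) - 4105 = \frac{5484227}{2287} - 4105 = - \frac{3903908}{2287}$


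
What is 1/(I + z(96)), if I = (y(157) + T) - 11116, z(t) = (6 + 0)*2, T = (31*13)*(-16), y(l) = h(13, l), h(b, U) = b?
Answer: -1/17539 ≈ -5.7016e-5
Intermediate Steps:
y(l) = 13
T = -6448 (T = 403*(-16) = -6448)
z(t) = 12 (z(t) = 6*2 = 12)
I = -17551 (I = (13 - 6448) - 11116 = -6435 - 11116 = -17551)
1/(I + z(96)) = 1/(-17551 + 12) = 1/(-17539) = -1/17539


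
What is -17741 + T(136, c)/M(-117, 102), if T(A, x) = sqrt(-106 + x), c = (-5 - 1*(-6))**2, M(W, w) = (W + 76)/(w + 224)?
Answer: -17741 - 326*I*sqrt(105)/41 ≈ -17741.0 - 81.476*I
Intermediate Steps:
M(W, w) = (76 + W)/(224 + w)
c = 1 (c = (-5 + 6)**2 = 1**2 = 1)
-17741 + T(136, c)/M(-117, 102) = -17741 + sqrt(-106 + 1)/(((76 - 117)/(224 + 102))) = -17741 + sqrt(-105)/((-41/326)) = -17741 + (I*sqrt(105))/(((1/326)*(-41))) = -17741 + (I*sqrt(105))/(-41/326) = -17741 + (I*sqrt(105))*(-326/41) = -17741 - 326*I*sqrt(105)/41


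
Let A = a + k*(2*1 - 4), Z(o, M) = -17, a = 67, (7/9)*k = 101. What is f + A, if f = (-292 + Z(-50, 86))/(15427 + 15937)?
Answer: -42312199/219548 ≈ -192.72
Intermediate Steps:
k = 909/7 (k = (9/7)*101 = 909/7 ≈ 129.86)
f = -309/31364 (f = (-292 - 17)/(15427 + 15937) = -309/31364 ≈ -0.0098521)
A = -1349/7 (A = 67 + 909*(2*1 - 4)/7 = 67 + 909*(2 - 4)/7 = 67 + (909/7)*(-2) = 67 - 1818/7 = -1349/7 ≈ -192.71)
f + A = -309/31364 - 1349/7 = -42312199/219548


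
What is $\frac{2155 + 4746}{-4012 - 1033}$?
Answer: $- \frac{6901}{5045} \approx -1.3679$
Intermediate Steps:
$\frac{2155 + 4746}{-4012 - 1033} = \frac{6901}{-5045} = 6901 \left(- \frac{1}{5045}\right) = - \frac{6901}{5045}$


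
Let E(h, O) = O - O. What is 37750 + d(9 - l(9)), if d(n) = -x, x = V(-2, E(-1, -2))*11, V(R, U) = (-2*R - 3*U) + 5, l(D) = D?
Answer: 37651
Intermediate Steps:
E(h, O) = 0
V(R, U) = 5 - 3*U - 2*R (V(R, U) = (-3*U - 2*R) + 5 = 5 - 3*U - 2*R)
x = 99 (x = (5 - 3*0 - 2*(-2))*11 = (5 + 0 + 4)*11 = 9*11 = 99)
d(n) = -99 (d(n) = -1*99 = -99)
37750 + d(9 - l(9)) = 37750 - 99 = 37651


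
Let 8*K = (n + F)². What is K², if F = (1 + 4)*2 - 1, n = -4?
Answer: 625/64 ≈ 9.7656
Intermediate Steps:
F = 9 (F = 5*2 - 1 = 10 - 1 = 9)
K = 25/8 (K = (-4 + 9)²/8 = (⅛)*5² = (⅛)*25 = 25/8 ≈ 3.1250)
K² = (25/8)² = 625/64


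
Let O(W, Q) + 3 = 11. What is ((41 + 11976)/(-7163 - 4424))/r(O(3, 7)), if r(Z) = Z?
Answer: -12017/92696 ≈ -0.12964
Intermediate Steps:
O(W, Q) = 8 (O(W, Q) = -3 + 11 = 8)
((41 + 11976)/(-7163 - 4424))/r(O(3, 7)) = ((41 + 11976)/(-7163 - 4424))/8 = (12017/(-11587))*(⅛) = (12017*(-1/11587))*(⅛) = -12017/11587*⅛ = -12017/92696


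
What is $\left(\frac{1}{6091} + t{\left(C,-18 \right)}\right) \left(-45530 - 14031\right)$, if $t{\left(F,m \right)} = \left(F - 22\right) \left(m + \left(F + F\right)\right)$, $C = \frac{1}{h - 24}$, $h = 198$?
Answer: $- \frac{2172819071516423}{92205558} \approx -2.3565 \cdot 10^{7}$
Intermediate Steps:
$C = \frac{1}{174}$ ($C = \frac{1}{198 - 24} = \frac{1}{174} \approx 0.0057471$)
$t{\left(F,m \right)} = \left(-22 + F\right) \left(m + 2 F\right)$
$\left(\frac{1}{6091} + t{\left(C,-18 \right)}\right) \left(-45530 - 14031\right) = \left(\frac{1}{6091} + \left(\left(-44\right) \frac{1}{174} - -396 + \frac{2}{30276} + \frac{1}{174} \left(-18\right)\right)\right) \left(-45530 - 14031\right) = \left(\frac{1}{6091} + \left(- \frac{22}{87} + 396 + 2 \cdot \frac{1}{30276} - \frac{3}{29}\right)\right) \left(-59561\right) = \left(\frac{1}{6091} + \left(- \frac{22}{87} + 396 + \frac{1}{15138} - \frac{3}{29}\right)\right) \left(-59561\right) = \left(\frac{1}{6091} + \frac{5989255}{15138}\right) \left(-59561\right) = \frac{36480567343}{92205558} \left(-59561\right) = - \frac{2172819071516423}{92205558}$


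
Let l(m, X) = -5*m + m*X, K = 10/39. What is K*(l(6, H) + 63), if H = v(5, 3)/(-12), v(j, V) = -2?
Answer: 340/39 ≈ 8.7179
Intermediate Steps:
K = 10/39 (K = 10*(1/39) = 10/39 ≈ 0.25641)
H = 1/6 (H = -2/(-12) = -2*(-1/12) = 1/6 ≈ 0.16667)
l(m, X) = -5*m + X*m
K*(l(6, H) + 63) = 10*(6*(-5 + 1/6) + 63)/39 = 10*(6*(-29/6) + 63)/39 = 10*(-29 + 63)/39 = (10/39)*34 = 340/39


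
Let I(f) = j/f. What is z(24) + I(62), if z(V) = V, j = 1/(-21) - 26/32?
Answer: 499679/20832 ≈ 23.986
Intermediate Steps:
j = -289/336 (j = 1*(-1/21) - 26*1/32 = -1/21 - 13/16 = -289/336 ≈ -0.86012)
I(f) = -289/(336*f)
z(24) + I(62) = 24 - 289/336/62 = 24 - 289/336*1/62 = 24 - 289/20832 = 499679/20832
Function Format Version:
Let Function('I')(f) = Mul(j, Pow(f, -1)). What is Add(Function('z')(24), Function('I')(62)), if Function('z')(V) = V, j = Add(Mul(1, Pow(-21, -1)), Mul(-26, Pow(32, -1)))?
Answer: Rational(499679, 20832) ≈ 23.986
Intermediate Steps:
j = Rational(-289, 336) (j = Add(Mul(1, Rational(-1, 21)), Mul(-26, Rational(1, 32))) = Add(Rational(-1, 21), Rational(-13, 16)) = Rational(-289, 336) ≈ -0.86012)
Function('I')(f) = Mul(Rational(-289, 336), Pow(f, -1))
Add(Function('z')(24), Function('I')(62)) = Add(24, Mul(Rational(-289, 336), Pow(62, -1))) = Add(24, Mul(Rational(-289, 336), Rational(1, 62))) = Add(24, Rational(-289, 20832)) = Rational(499679, 20832)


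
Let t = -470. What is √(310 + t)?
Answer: 4*I*√10 ≈ 12.649*I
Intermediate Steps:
√(310 + t) = √(310 - 470) = √(-160) = 4*I*√10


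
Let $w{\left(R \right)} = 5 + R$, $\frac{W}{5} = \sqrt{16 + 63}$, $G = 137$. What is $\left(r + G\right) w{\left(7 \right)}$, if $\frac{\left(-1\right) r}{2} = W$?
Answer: $1644 - 120 \sqrt{79} \approx 577.42$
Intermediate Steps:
$W = 5 \sqrt{79}$ ($W = 5 \sqrt{16 + 63} = 5 \sqrt{79} \approx 44.441$)
$r = - 10 \sqrt{79}$ ($r = - 2 \cdot 5 \sqrt{79} = - 10 \sqrt{79} \approx -88.882$)
$\left(r + G\right) w{\left(7 \right)} = \left(- 10 \sqrt{79} + 137\right) \left(5 + 7\right) = \left(137 - 10 \sqrt{79}\right) 12 = 1644 - 120 \sqrt{79}$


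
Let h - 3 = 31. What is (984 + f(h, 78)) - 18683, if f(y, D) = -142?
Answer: -17841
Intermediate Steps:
h = 34 (h = 3 + 31 = 34)
(984 + f(h, 78)) - 18683 = (984 - 142) - 18683 = 842 - 18683 = -17841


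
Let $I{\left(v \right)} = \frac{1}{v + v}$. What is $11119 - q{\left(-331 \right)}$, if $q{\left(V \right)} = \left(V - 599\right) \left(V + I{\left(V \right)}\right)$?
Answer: $- \frac{98211806}{331} \approx -2.9671 \cdot 10^{5}$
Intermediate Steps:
$I{\left(v \right)} = \frac{1}{2 v}$
$q{\left(V \right)} = \left(-599 + V\right) \left(V + \frac{1}{2 V}\right)$ ($q{\left(V \right)} = \left(V - 599\right) \left(V + \frac{1}{2 V}\right) = \left(-599 + V\right) \left(V + \frac{1}{2 V}\right)$)
$11119 - q{\left(-331 \right)} = 11119 - \left(\frac{1}{2} + \left(-331\right)^{2} - -198269 - \frac{599}{2 \left(-331\right)}\right) = 11119 - \left(\frac{1}{2} + 109561 + 198269 - - \frac{599}{662}\right) = 11119 - \left(\frac{1}{2} + 109561 + 198269 + \frac{599}{662}\right) = 11119 - \frac{101892195}{331} = - \frac{98211806}{331}$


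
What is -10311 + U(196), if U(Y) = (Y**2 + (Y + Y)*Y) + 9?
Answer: 104946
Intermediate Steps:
U(Y) = 9 + 3*Y**2 (U(Y) = (Y**2 + (2*Y)*Y) + 9 = (Y**2 + 2*Y**2) + 9 = 3*Y**2 + 9 = 9 + 3*Y**2)
-10311 + U(196) = -10311 + (9 + 3*196**2) = -10311 + (9 + 3*38416) = -10311 + (9 + 115248) = -10311 + 115257 = 104946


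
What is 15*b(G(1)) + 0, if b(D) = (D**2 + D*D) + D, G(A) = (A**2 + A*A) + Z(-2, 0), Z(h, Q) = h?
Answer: 0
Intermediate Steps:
G(A) = -2 + 2*A**2 (G(A) = (A**2 + A*A) - 2 = (A**2 + A**2) - 2 = 2*A**2 - 2 = -2 + 2*A**2)
b(D) = D + 2*D**2 (b(D) = (D**2 + D**2) + D = 2*D**2 + D = D + 2*D**2)
15*b(G(1)) + 0 = 15*((-2 + 2*1**2)*(1 + 2*(-2 + 2*1**2))) + 0 = 15*((-2 + 2*1)*(1 + 2*(-2 + 2*1))) + 0 = 15*((-2 + 2)*(1 + 2*(-2 + 2))) + 0 = 15*(0*(1 + 2*0)) + 0 = 15*(0*(1 + 0)) + 0 = 15*(0*1) + 0 = 15*0 + 0 = 0 + 0 = 0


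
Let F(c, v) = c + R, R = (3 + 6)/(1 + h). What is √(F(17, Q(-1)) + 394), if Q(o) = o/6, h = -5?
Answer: √1635/2 ≈ 20.218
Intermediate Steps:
R = -9/4 (R = (3 + 6)/(1 - 5) = 9/(-4) = 9*(-¼) = -9/4 ≈ -2.2500)
Q(o) = o/6 (Q(o) = o*(⅙) = o/6)
F(c, v) = -9/4 + c (F(c, v) = c - 9/4 = -9/4 + c)
√(F(17, Q(-1)) + 394) = √((-9/4 + 17) + 394) = √(59/4 + 394) = √(1635/4) = √1635/2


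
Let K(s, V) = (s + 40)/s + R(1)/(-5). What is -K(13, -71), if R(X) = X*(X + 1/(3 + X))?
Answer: -199/52 ≈ -3.8269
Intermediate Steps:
K(s, V) = -¼ + (40 + s)/s (K(s, V) = (s + 40)/s + (1*(1 + 1² + 3*1)/(3 + 1))/(-5) = (40 + s)/s + (1*(1 + 1 + 3)/4)*(-⅕) = (40 + s)/s + (1*(¼)*5)*(-⅕) = (40 + s)/s + (5/4)*(-⅕) = (40 + s)/s - ¼ = -¼ + (40 + s)/s)
-K(13, -71) = -(¾ + 40/13) = -1*199/52 = -199/52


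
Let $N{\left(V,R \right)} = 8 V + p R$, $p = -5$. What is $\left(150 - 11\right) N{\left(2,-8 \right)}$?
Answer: $7784$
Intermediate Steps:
$N{\left(V,R \right)} = - 5 R + 8 V$ ($N{\left(V,R \right)} = 8 V - 5 R = - 5 R + 8 V$)
$\left(150 - 11\right) N{\left(2,-8 \right)} = \left(150 - 11\right) \left(\left(-5\right) \left(-8\right) + 8 \cdot 2\right) = 139 \left(40 + 16\right) = 139 \cdot 56 = 7784$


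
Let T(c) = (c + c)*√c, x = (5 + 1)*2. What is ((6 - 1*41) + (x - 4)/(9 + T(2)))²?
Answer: 2701497/2401 + 105152*√2/2401 ≈ 1187.1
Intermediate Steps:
x = 12 (x = 6*2 = 12)
T(c) = 2*c^(3/2) (T(c) = (2*c)*√c = 2*c^(3/2))
((6 - 1*41) + (x - 4)/(9 + T(2)))² = ((6 - 1*41) + (12 - 4)/(9 + 2*2^(3/2)))² = ((6 - 41) + 8/(9 + 2*(2*√2)))² = (-35 + 8/(9 + 4*√2))²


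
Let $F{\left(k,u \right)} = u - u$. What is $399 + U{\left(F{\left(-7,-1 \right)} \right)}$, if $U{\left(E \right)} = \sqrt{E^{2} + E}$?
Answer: $399$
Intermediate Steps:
$F{\left(k,u \right)} = 0$
$U{\left(E \right)} = \sqrt{E + E^{2}}$
$399 + U{\left(F{\left(-7,-1 \right)} \right)} = 399 + \sqrt{0 \left(1 + 0\right)} = 399 + \sqrt{0 \cdot 1} = 399 + \sqrt{0} = 399 + 0 = 399$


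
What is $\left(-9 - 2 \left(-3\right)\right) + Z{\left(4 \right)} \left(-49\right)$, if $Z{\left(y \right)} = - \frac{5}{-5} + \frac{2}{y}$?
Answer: $- \frac{153}{2} \approx -76.5$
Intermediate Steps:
$Z{\left(y \right)} = 1 + \frac{2}{y}$ ($Z{\left(y \right)} = \left(-5\right) \left(- \frac{1}{5}\right) + \frac{2}{y} = 1 + \frac{2}{y}$)
$\left(-9 - 2 \left(-3\right)\right) + Z{\left(4 \right)} \left(-49\right) = \left(-9 - 2 \left(-3\right)\right) + \frac{2 + 4}{4} \left(-49\right) = \left(-9 - -6\right) + \frac{1}{4} \cdot 6 \left(-49\right) = \left(-9 + 6\right) + \frac{3}{2} \left(-49\right) = -3 - \frac{147}{2} = - \frac{153}{2}$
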